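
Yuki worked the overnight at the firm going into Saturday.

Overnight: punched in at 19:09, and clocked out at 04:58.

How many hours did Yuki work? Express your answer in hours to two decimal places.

9.82 hours

Overnight: 19:09 → midnight = 4 h 51 min; midnight → 04:58 = 4 h 58 min; span 9 h 49 min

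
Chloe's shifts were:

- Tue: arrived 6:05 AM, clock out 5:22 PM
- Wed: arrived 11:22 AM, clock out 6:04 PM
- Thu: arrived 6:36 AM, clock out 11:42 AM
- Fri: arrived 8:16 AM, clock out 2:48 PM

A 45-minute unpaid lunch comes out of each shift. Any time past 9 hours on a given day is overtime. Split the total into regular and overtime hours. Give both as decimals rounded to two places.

Tue: 6:05 AM–5:22 PM = 11 h 17 min; less 45 min break → 10 h 32 min
Wed: 11:22 AM–6:04 PM = 6 h 42 min; less 45 min break → 5 h 57 min
Thu: 6:36 AM–11:42 AM = 5 h 6 min; less 45 min break → 4 h 21 min
Fri: 8:16 AM–2:48 PM = 6 h 32 min; less 45 min break → 5 h 47 min
Tue reg 9 h 0 min / OT 1 h 32 min; Wed reg 5 h 57 min / OT 0 h 0 min; Thu reg 4 h 21 min / OT 0 h 0 min; Fri reg 5 h 47 min / OT 0 h 0 min.
Totals: regular 25 h 5 min, overtime 1 h 32 min.

Regular 25.08 hours, overtime 1.53 hours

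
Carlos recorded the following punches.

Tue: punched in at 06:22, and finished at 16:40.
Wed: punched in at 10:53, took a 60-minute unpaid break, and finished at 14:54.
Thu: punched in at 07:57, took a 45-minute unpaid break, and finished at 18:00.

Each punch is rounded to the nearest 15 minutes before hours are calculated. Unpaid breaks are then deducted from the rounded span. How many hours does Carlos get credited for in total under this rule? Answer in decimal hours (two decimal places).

22.75 hours

Tue: in 06:22→06:15, out 16:40→16:45; 10 h 30 min
Wed: in 10:53→11:00, out 14:54→15:00; 4 h 0 min − 60 min = 3 h 0 min
Thu: in 07:57→08:00, out 18:00→18:00; 10 h 0 min − 45 min = 9 h 15 min
Total credited: 22 h 45 min.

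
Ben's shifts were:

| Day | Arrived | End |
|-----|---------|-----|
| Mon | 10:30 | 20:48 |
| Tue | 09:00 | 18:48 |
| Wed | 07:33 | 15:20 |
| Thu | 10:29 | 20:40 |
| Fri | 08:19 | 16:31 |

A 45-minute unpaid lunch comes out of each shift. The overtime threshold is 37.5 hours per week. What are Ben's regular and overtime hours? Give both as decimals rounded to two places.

Regular 37.50 hours, overtime 5.02 hours

Mon: 10:30–20:48 = 10 h 18 min; less 45 min break → 9 h 33 min
Tue: 09:00–18:48 = 9 h 48 min; less 45 min break → 9 h 3 min
Wed: 07:33–15:20 = 7 h 47 min; less 45 min break → 7 h 2 min
Thu: 10:29–20:40 = 10 h 11 min; less 45 min break → 9 h 26 min
Fri: 08:19–16:31 = 8 h 12 min; less 45 min break → 7 h 27 min
Total worked: 42 h 31 min = 42.52 h.
Threshold 37.5 h → overtime 5 h 1 min, regular 37 h 30 min.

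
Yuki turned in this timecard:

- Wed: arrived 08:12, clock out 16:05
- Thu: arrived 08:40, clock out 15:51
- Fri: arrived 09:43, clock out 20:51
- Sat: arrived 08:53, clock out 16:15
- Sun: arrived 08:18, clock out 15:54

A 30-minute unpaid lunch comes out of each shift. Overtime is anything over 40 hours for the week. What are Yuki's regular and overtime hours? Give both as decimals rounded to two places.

Regular 38.67 hours, overtime 0.00 hours

Wed: 08:12–16:05 = 7 h 53 min; less 30 min break → 7 h 23 min
Thu: 08:40–15:51 = 7 h 11 min; less 30 min break → 6 h 41 min
Fri: 09:43–20:51 = 11 h 8 min; less 30 min break → 10 h 38 min
Sat: 08:53–16:15 = 7 h 22 min; less 30 min break → 6 h 52 min
Sun: 08:18–15:54 = 7 h 36 min; less 30 min break → 7 h 6 min
Total worked: 38 h 40 min = 38.67 h.
Threshold 40 h → overtime 0 h 0 min, regular 38 h 40 min.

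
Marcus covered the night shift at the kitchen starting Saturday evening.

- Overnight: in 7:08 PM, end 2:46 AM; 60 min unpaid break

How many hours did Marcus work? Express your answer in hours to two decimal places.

6.63 hours

Overnight: 7:08 PM → midnight = 4 h 52 min; midnight → 2:46 AM = 2 h 46 min; span 7 h 38 min; less 60 min break → 6 h 38 min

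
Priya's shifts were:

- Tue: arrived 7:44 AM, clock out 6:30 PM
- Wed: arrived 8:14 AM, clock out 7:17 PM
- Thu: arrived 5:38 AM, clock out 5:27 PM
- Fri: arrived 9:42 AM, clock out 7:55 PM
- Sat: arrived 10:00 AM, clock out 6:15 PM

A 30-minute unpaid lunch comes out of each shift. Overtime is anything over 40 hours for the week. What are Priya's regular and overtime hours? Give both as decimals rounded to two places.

Regular 40.00 hours, overtime 9.60 hours

Tue: 7:44 AM–6:30 PM = 10 h 46 min; less 30 min break → 10 h 16 min
Wed: 8:14 AM–7:17 PM = 11 h 3 min; less 30 min break → 10 h 33 min
Thu: 5:38 AM–5:27 PM = 11 h 49 min; less 30 min break → 11 h 19 min
Fri: 9:42 AM–7:55 PM = 10 h 13 min; less 30 min break → 9 h 43 min
Sat: 10:00 AM–6:15 PM = 8 h 15 min; less 30 min break → 7 h 45 min
Total worked: 49 h 36 min = 49.60 h.
Threshold 40 h → overtime 9 h 36 min, regular 40 h 0 min.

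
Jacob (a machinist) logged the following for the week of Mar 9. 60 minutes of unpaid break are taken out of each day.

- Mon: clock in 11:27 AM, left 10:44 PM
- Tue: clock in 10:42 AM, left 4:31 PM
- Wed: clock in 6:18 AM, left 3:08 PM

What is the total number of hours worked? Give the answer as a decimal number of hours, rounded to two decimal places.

22.93 hours

Mon: 11:27 AM–10:44 PM = 11 h 17 min; less 60 min break → 10 h 17 min
Tue: 10:42 AM–4:31 PM = 5 h 49 min; less 60 min break → 4 h 49 min
Wed: 6:18 AM–3:08 PM = 8 h 50 min; less 60 min break → 7 h 50 min
Total: 10 h 17 min + 4 h 49 min + 7 h 50 min = 22 h 56 min.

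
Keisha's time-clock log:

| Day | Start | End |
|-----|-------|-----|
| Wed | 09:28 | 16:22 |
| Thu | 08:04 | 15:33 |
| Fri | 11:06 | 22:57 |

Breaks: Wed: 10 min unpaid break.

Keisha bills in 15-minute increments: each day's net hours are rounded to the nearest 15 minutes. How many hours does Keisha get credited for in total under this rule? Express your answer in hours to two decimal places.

Wed: 09:28–16:22 = 6 h 54 min − 10 min = 6 h 44 min → rounds to 6 h 45 min
Thu: 08:04–15:33 = 7 h 29 min → rounds to 7 h 30 min
Fri: 11:06–22:57 = 11 h 51 min → rounds to 11 h 45 min
Total credited: 26 h 0 min.

26.00 hours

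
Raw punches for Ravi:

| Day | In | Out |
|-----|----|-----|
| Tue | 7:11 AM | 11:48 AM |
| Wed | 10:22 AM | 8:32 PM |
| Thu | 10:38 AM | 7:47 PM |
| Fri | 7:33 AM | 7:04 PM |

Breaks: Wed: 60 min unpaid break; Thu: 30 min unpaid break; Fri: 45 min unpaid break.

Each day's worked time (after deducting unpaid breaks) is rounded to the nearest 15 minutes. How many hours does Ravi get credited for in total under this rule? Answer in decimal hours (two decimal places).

Tue: 7:11 AM–11:48 AM = 4 h 37 min → rounds to 4 h 30 min
Wed: 10:22 AM–8:32 PM = 10 h 10 min − 60 min = 9 h 10 min → rounds to 9 h 15 min
Thu: 10:38 AM–7:47 PM = 9 h 9 min − 30 min = 8 h 39 min → rounds to 8 h 45 min
Fri: 7:33 AM–7:04 PM = 11 h 31 min − 45 min = 10 h 46 min → rounds to 10 h 45 min
Total credited: 33 h 15 min.

33.25 hours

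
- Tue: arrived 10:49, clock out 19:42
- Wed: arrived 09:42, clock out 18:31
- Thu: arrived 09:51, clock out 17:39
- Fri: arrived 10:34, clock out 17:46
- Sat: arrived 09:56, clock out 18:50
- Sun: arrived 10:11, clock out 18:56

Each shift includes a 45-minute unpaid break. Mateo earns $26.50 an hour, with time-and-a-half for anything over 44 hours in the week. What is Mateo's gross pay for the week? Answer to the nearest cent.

$1239.54

Tue: 10:49–19:42 = 8 h 53 min; less 45 min break → 8 h 8 min
Wed: 09:42–18:31 = 8 h 49 min; less 45 min break → 8 h 4 min
Thu: 09:51–17:39 = 7 h 48 min; less 45 min break → 7 h 3 min
Fri: 10:34–17:46 = 7 h 12 min; less 45 min break → 6 h 27 min
Sat: 09:56–18:50 = 8 h 54 min; less 45 min break → 8 h 9 min
Sun: 10:11–18:56 = 8 h 45 min; less 45 min break → 8 h 0 min
Total worked: 45 h 51 min = 2751 min.
Regular 44 h 0 min = 2640 min at $26.50/h; overtime 1 h 51 min = 111 min at $39.75/h.
Pay = (2640 × $26.50 + 111 × $39.75) ÷ 60 = $1239.54.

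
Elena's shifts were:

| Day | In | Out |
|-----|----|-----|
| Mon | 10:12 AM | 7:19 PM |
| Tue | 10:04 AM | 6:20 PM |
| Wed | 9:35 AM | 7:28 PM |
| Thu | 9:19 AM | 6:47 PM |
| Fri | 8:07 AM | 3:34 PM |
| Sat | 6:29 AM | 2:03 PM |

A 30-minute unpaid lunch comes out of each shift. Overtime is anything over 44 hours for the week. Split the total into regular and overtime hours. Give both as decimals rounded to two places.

Mon: 10:12 AM–7:19 PM = 9 h 7 min; less 30 min break → 8 h 37 min
Tue: 10:04 AM–6:20 PM = 8 h 16 min; less 30 min break → 7 h 46 min
Wed: 9:35 AM–7:28 PM = 9 h 53 min; less 30 min break → 9 h 23 min
Thu: 9:19 AM–6:47 PM = 9 h 28 min; less 30 min break → 8 h 58 min
Fri: 8:07 AM–3:34 PM = 7 h 27 min; less 30 min break → 6 h 57 min
Sat: 6:29 AM–2:03 PM = 7 h 34 min; less 30 min break → 7 h 4 min
Total worked: 48 h 45 min = 48.75 h.
Threshold 44 h → overtime 4 h 45 min, regular 44 h 0 min.

Regular 44.00 hours, overtime 4.75 hours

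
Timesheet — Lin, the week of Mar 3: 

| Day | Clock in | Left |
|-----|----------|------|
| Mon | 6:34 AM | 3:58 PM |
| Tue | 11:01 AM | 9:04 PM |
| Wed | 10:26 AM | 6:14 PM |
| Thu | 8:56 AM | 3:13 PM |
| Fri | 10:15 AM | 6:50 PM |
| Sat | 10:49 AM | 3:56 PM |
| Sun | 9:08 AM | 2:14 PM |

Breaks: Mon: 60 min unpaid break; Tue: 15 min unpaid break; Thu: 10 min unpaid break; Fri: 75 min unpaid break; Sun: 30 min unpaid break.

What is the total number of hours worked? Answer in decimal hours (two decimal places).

49.17 hours

Mon: 6:34 AM–3:58 PM = 9 h 24 min; less 60 min break → 8 h 24 min
Tue: 11:01 AM–9:04 PM = 10 h 3 min; less 15 min break → 9 h 48 min
Wed: 10:26 AM–6:14 PM = 7 h 48 min
Thu: 8:56 AM–3:13 PM = 6 h 17 min; less 10 min break → 6 h 7 min
Fri: 10:15 AM–6:50 PM = 8 h 35 min; less 75 min break → 7 h 20 min
Sat: 10:49 AM–3:56 PM = 5 h 7 min
Sun: 9:08 AM–2:14 PM = 5 h 6 min; less 30 min break → 4 h 36 min
Total: 8 h 24 min + 9 h 48 min + 7 h 48 min + 6 h 7 min + 7 h 20 min + 5 h 7 min + 4 h 36 min = 49 h 10 min.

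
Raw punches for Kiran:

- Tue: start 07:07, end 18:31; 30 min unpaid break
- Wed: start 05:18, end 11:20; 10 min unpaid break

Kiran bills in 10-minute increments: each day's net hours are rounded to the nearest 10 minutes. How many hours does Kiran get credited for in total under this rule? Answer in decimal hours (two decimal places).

Tue: 07:07–18:31 = 11 h 24 min − 30 min = 10 h 54 min → rounds to 10 h 50 min
Wed: 05:18–11:20 = 6 h 2 min − 10 min = 5 h 52 min → rounds to 5 h 50 min
Total credited: 16 h 40 min.

16.67 hours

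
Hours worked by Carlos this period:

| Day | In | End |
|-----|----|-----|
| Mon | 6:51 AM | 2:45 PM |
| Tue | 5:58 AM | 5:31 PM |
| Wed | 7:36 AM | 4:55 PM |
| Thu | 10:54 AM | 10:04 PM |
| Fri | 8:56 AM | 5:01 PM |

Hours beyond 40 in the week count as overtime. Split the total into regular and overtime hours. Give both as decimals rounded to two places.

Mon: 6:51 AM–2:45 PM = 7 h 54 min
Tue: 5:58 AM–5:31 PM = 11 h 33 min
Wed: 7:36 AM–4:55 PM = 9 h 19 min
Thu: 10:54 AM–10:04 PM = 11 h 10 min
Fri: 8:56 AM–5:01 PM = 8 h 5 min
Total worked: 48 h 1 min = 48.02 h.
Threshold 40 h → overtime 8 h 1 min, regular 40 h 0 min.

Regular 40.00 hours, overtime 8.02 hours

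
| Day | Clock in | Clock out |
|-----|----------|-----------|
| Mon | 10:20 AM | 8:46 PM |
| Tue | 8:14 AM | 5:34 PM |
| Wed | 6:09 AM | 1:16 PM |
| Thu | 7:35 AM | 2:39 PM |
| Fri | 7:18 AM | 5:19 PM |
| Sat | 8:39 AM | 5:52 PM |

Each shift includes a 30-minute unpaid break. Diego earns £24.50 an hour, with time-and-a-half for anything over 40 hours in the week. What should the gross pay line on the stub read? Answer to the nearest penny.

£1354.24

Mon: 10:20 AM–8:46 PM = 10 h 26 min; less 30 min break → 9 h 56 min
Tue: 8:14 AM–5:34 PM = 9 h 20 min; less 30 min break → 8 h 50 min
Wed: 6:09 AM–1:16 PM = 7 h 7 min; less 30 min break → 6 h 37 min
Thu: 7:35 AM–2:39 PM = 7 h 4 min; less 30 min break → 6 h 34 min
Fri: 7:18 AM–5:19 PM = 10 h 1 min; less 30 min break → 9 h 31 min
Sat: 8:39 AM–5:52 PM = 9 h 13 min; less 30 min break → 8 h 43 min
Total worked: 50 h 11 min = 3011 min.
Regular 40 h 0 min = 2400 min at £24.50/h; overtime 10 h 11 min = 611 min at £36.75/h.
Pay = (2400 × £24.50 + 611 × £36.75) ÷ 60 = £1354.24.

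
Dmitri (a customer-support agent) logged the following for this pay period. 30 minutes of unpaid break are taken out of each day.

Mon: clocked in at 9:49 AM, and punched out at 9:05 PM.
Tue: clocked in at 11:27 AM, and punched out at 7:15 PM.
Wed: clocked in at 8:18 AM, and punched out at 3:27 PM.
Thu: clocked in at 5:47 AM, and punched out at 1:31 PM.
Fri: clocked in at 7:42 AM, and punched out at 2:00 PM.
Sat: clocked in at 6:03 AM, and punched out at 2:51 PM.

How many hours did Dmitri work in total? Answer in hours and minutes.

Mon: 9:49 AM–9:05 PM = 11 h 16 min; less 30 min break → 10 h 46 min
Tue: 11:27 AM–7:15 PM = 7 h 48 min; less 30 min break → 7 h 18 min
Wed: 8:18 AM–3:27 PM = 7 h 9 min; less 30 min break → 6 h 39 min
Thu: 5:47 AM–1:31 PM = 7 h 44 min; less 30 min break → 7 h 14 min
Fri: 7:42 AM–2:00 PM = 6 h 18 min; less 30 min break → 5 h 48 min
Sat: 6:03 AM–2:51 PM = 8 h 48 min; less 30 min break → 8 h 18 min
Total: 10 h 46 min + 7 h 18 min + 6 h 39 min + 7 h 14 min + 5 h 48 min + 8 h 18 min = 46 h 3 min.

46 h 3 min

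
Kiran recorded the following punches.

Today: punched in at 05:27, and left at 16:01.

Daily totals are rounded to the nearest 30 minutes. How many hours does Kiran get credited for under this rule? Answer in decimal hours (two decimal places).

10.50 hours

Today: 05:27–16:01 = 10 h 34 min → rounds to 10 h 30 min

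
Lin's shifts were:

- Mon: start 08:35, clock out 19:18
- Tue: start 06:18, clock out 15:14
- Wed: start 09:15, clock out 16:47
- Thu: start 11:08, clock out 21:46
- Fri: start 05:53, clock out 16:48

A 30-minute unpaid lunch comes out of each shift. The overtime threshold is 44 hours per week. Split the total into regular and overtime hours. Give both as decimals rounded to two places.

Mon: 08:35–19:18 = 10 h 43 min; less 30 min break → 10 h 13 min
Tue: 06:18–15:14 = 8 h 56 min; less 30 min break → 8 h 26 min
Wed: 09:15–16:47 = 7 h 32 min; less 30 min break → 7 h 2 min
Thu: 11:08–21:46 = 10 h 38 min; less 30 min break → 10 h 8 min
Fri: 05:53–16:48 = 10 h 55 min; less 30 min break → 10 h 25 min
Total worked: 46 h 14 min = 46.23 h.
Threshold 44 h → overtime 2 h 14 min, regular 44 h 0 min.

Regular 44.00 hours, overtime 2.23 hours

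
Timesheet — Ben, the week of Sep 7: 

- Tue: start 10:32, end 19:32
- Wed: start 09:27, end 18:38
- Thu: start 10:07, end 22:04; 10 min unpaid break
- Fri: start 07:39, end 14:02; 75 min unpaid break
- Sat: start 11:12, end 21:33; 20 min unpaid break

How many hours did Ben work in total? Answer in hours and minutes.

Tue: 10:32–19:32 = 9 h 0 min
Wed: 09:27–18:38 = 9 h 11 min
Thu: 10:07–22:04 = 11 h 57 min; less 10 min break → 11 h 47 min
Fri: 07:39–14:02 = 6 h 23 min; less 75 min break → 5 h 8 min
Sat: 11:12–21:33 = 10 h 21 min; less 20 min break → 10 h 1 min
Total: 9 h 0 min + 9 h 11 min + 11 h 47 min + 5 h 8 min + 10 h 1 min = 45 h 7 min.

45 h 7 min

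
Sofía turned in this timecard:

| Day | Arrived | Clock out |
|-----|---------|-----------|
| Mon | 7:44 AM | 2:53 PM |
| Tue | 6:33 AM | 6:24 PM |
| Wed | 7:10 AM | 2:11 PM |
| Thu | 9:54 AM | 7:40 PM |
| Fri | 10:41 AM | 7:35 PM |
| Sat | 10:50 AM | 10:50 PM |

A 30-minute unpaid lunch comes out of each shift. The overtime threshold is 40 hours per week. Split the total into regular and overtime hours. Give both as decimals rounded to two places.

Mon: 7:44 AM–2:53 PM = 7 h 9 min; less 30 min break → 6 h 39 min
Tue: 6:33 AM–6:24 PM = 11 h 51 min; less 30 min break → 11 h 21 min
Wed: 7:10 AM–2:11 PM = 7 h 1 min; less 30 min break → 6 h 31 min
Thu: 9:54 AM–7:40 PM = 9 h 46 min; less 30 min break → 9 h 16 min
Fri: 10:41 AM–7:35 PM = 8 h 54 min; less 30 min break → 8 h 24 min
Sat: 10:50 AM–10:50 PM = 12 h 0 min; less 30 min break → 11 h 30 min
Total worked: 53 h 41 min = 53.68 h.
Threshold 40 h → overtime 13 h 41 min, regular 40 h 0 min.

Regular 40.00 hours, overtime 13.68 hours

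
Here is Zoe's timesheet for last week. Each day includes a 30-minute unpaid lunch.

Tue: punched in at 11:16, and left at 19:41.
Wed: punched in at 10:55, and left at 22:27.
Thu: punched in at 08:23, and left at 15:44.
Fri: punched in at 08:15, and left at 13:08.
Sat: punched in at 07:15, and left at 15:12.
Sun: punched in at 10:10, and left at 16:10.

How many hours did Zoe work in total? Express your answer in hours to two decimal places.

43.13 hours

Tue: 11:16–19:41 = 8 h 25 min; less 30 min break → 7 h 55 min
Wed: 10:55–22:27 = 11 h 32 min; less 30 min break → 11 h 2 min
Thu: 08:23–15:44 = 7 h 21 min; less 30 min break → 6 h 51 min
Fri: 08:15–13:08 = 4 h 53 min; less 30 min break → 4 h 23 min
Sat: 07:15–15:12 = 7 h 57 min; less 30 min break → 7 h 27 min
Sun: 10:10–16:10 = 6 h 0 min; less 30 min break → 5 h 30 min
Total: 7 h 55 min + 11 h 2 min + 6 h 51 min + 4 h 23 min + 7 h 27 min + 5 h 30 min = 43 h 8 min.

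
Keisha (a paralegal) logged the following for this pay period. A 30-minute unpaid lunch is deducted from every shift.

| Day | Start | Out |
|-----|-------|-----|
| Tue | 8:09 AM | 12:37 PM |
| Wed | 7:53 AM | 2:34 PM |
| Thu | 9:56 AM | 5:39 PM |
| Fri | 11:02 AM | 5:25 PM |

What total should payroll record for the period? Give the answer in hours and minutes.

23 h 15 min

Tue: 8:09 AM–12:37 PM = 4 h 28 min; less 30 min break → 3 h 58 min
Wed: 7:53 AM–2:34 PM = 6 h 41 min; less 30 min break → 6 h 11 min
Thu: 9:56 AM–5:39 PM = 7 h 43 min; less 30 min break → 7 h 13 min
Fri: 11:02 AM–5:25 PM = 6 h 23 min; less 30 min break → 5 h 53 min
Total: 3 h 58 min + 6 h 11 min + 7 h 13 min + 5 h 53 min = 23 h 15 min.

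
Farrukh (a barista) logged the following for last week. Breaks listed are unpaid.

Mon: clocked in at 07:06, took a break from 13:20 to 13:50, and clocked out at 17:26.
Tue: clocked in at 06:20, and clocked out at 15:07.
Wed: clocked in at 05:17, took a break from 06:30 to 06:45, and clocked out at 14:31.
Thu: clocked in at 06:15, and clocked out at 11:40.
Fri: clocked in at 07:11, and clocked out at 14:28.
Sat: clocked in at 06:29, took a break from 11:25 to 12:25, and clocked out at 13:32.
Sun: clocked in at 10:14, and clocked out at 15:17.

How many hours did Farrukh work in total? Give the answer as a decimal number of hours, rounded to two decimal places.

Mon: 07:06–17:26 = 10 h 20 min; less 30 min break → 9 h 50 min
Tue: 06:20–15:07 = 8 h 47 min
Wed: 05:17–14:31 = 9 h 14 min; less 15 min break → 8 h 59 min
Thu: 06:15–11:40 = 5 h 25 min
Fri: 07:11–14:28 = 7 h 17 min
Sat: 06:29–13:32 = 7 h 3 min; less 60 min break → 6 h 3 min
Sun: 10:14–15:17 = 5 h 3 min
Total: 9 h 50 min + 8 h 47 min + 8 h 59 min + 5 h 25 min + 7 h 17 min + 6 h 3 min + 5 h 3 min = 51 h 24 min.

51.40 hours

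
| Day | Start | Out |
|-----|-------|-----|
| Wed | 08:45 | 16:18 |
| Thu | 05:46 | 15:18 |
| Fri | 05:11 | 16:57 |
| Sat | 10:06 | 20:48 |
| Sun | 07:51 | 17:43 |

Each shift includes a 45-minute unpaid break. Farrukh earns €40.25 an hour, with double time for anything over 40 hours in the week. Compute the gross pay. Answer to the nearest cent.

€2066.17

Wed: 08:45–16:18 = 7 h 33 min; less 45 min break → 6 h 48 min
Thu: 05:46–15:18 = 9 h 32 min; less 45 min break → 8 h 47 min
Fri: 05:11–16:57 = 11 h 46 min; less 45 min break → 11 h 1 min
Sat: 10:06–20:48 = 10 h 42 min; less 45 min break → 9 h 57 min
Sun: 07:51–17:43 = 9 h 52 min; less 45 min break → 9 h 7 min
Total worked: 45 h 40 min = 2740 min.
Regular 40 h 0 min = 2400 min at €40.25/h; overtime 5 h 40 min = 340 min at €80.50/h.
Pay = (2400 × €40.25 + 340 × €80.50) ÷ 60 = €2066.17.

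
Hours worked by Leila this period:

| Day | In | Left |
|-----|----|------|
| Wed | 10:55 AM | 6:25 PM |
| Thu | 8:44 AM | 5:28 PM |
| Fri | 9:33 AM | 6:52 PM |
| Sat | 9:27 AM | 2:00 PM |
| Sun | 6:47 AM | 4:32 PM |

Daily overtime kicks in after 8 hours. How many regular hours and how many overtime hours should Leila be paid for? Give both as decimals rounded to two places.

Wed: 10:55 AM–6:25 PM = 7 h 30 min
Thu: 8:44 AM–5:28 PM = 8 h 44 min
Fri: 9:33 AM–6:52 PM = 9 h 19 min
Sat: 9:27 AM–2:00 PM = 4 h 33 min
Sun: 6:47 AM–4:32 PM = 9 h 45 min
Wed reg 7 h 30 min / OT 0 h 0 min; Thu reg 8 h 0 min / OT 0 h 44 min; Fri reg 8 h 0 min / OT 1 h 19 min; Sat reg 4 h 33 min / OT 0 h 0 min; Sun reg 8 h 0 min / OT 1 h 45 min.
Totals: regular 36 h 3 min, overtime 3 h 48 min.

Regular 36.05 hours, overtime 3.80 hours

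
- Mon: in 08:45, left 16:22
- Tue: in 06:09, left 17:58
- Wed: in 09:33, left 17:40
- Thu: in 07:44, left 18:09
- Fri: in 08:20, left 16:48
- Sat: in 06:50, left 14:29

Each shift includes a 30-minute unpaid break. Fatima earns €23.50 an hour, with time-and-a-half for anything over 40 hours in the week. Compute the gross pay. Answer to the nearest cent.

€1330.69

Mon: 08:45–16:22 = 7 h 37 min; less 30 min break → 7 h 7 min
Tue: 06:09–17:58 = 11 h 49 min; less 30 min break → 11 h 19 min
Wed: 09:33–17:40 = 8 h 7 min; less 30 min break → 7 h 37 min
Thu: 07:44–18:09 = 10 h 25 min; less 30 min break → 9 h 55 min
Fri: 08:20–16:48 = 8 h 28 min; less 30 min break → 7 h 58 min
Sat: 06:50–14:29 = 7 h 39 min; less 30 min break → 7 h 9 min
Total worked: 51 h 5 min = 3065 min.
Regular 40 h 0 min = 2400 min at €23.50/h; overtime 11 h 5 min = 665 min at €35.25/h.
Pay = (2400 × €23.50 + 665 × €35.25) ÷ 60 = €1330.69.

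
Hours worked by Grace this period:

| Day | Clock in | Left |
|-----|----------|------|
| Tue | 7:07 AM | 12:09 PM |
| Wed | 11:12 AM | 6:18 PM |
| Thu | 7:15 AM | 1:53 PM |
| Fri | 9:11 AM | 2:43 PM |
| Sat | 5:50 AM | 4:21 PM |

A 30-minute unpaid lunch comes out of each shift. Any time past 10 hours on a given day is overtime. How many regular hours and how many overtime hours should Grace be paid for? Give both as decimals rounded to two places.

Regular 32.30 hours, overtime 0.02 hours

Tue: 7:07 AM–12:09 PM = 5 h 2 min; less 30 min break → 4 h 32 min
Wed: 11:12 AM–6:18 PM = 7 h 6 min; less 30 min break → 6 h 36 min
Thu: 7:15 AM–1:53 PM = 6 h 38 min; less 30 min break → 6 h 8 min
Fri: 9:11 AM–2:43 PM = 5 h 32 min; less 30 min break → 5 h 2 min
Sat: 5:50 AM–4:21 PM = 10 h 31 min; less 30 min break → 10 h 1 min
Tue reg 4 h 32 min / OT 0 h 0 min; Wed reg 6 h 36 min / OT 0 h 0 min; Thu reg 6 h 8 min / OT 0 h 0 min; Fri reg 5 h 2 min / OT 0 h 0 min; Sat reg 10 h 0 min / OT 0 h 1 min.
Totals: regular 32 h 18 min, overtime 0 h 1 min.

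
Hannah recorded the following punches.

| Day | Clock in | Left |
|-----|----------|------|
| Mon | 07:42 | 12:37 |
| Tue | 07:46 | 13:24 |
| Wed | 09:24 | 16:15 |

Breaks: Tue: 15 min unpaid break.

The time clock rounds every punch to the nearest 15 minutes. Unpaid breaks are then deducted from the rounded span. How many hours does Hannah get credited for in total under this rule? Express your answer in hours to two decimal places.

17.00 hours

Mon: in 07:42→07:45, out 12:37→12:30; 4 h 45 min
Tue: in 07:46→07:45, out 13:24→13:30; 5 h 45 min − 15 min = 5 h 30 min
Wed: in 09:24→09:30, out 16:15→16:15; 6 h 45 min
Total credited: 17 h 0 min.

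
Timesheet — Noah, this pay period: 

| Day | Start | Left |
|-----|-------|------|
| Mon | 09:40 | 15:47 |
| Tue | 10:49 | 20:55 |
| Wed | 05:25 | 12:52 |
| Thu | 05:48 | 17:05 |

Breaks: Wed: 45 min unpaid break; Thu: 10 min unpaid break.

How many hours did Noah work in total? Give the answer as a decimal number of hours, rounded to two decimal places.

34.03 hours

Mon: 09:40–15:47 = 6 h 7 min
Tue: 10:49–20:55 = 10 h 6 min
Wed: 05:25–12:52 = 7 h 27 min; less 45 min break → 6 h 42 min
Thu: 05:48–17:05 = 11 h 17 min; less 10 min break → 11 h 7 min
Total: 6 h 7 min + 10 h 6 min + 6 h 42 min + 11 h 7 min = 34 h 2 min.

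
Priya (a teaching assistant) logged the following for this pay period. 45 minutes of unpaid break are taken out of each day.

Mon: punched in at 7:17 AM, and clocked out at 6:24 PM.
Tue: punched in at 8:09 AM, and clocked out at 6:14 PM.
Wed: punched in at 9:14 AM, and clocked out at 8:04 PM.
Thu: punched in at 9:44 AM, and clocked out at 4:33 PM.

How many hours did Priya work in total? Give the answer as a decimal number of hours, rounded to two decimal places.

Mon: 7:17 AM–6:24 PM = 11 h 7 min; less 45 min break → 10 h 22 min
Tue: 8:09 AM–6:14 PM = 10 h 5 min; less 45 min break → 9 h 20 min
Wed: 9:14 AM–8:04 PM = 10 h 50 min; less 45 min break → 10 h 5 min
Thu: 9:44 AM–4:33 PM = 6 h 49 min; less 45 min break → 6 h 4 min
Total: 10 h 22 min + 9 h 20 min + 10 h 5 min + 6 h 4 min = 35 h 51 min.

35.85 hours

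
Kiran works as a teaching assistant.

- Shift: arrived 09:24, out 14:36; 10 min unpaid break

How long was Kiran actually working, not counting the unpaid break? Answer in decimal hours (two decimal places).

5.03 hours

Shift: 09:24–14:36 = 5 h 12 min; less 10 min break → 5 h 2 min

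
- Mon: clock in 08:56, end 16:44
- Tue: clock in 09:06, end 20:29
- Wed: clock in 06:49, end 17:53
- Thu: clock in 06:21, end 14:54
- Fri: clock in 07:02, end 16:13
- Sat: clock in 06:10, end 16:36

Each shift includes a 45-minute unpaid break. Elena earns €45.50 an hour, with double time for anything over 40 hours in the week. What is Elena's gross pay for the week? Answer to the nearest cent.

Mon: 08:56–16:44 = 7 h 48 min; less 45 min break → 7 h 3 min
Tue: 09:06–20:29 = 11 h 23 min; less 45 min break → 10 h 38 min
Wed: 06:49–17:53 = 11 h 4 min; less 45 min break → 10 h 19 min
Thu: 06:21–14:54 = 8 h 33 min; less 45 min break → 7 h 48 min
Fri: 07:02–16:13 = 9 h 11 min; less 45 min break → 8 h 26 min
Sat: 06:10–16:36 = 10 h 26 min; less 45 min break → 9 h 41 min
Total worked: 53 h 55 min = 3235 min.
Regular 40 h 0 min = 2400 min at €45.50/h; overtime 13 h 55 min = 835 min at €91.00/h.
Pay = (2400 × €45.50 + 835 × €91.00) ÷ 60 = €3086.42.

€3086.42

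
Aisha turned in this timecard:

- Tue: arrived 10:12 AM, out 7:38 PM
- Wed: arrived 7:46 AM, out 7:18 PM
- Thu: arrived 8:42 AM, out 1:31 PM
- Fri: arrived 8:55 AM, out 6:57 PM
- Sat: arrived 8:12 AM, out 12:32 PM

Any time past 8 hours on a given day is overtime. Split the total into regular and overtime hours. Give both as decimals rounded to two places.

Regular 33.15 hours, overtime 7.00 hours

Tue: 10:12 AM–7:38 PM = 9 h 26 min
Wed: 7:46 AM–7:18 PM = 11 h 32 min
Thu: 8:42 AM–1:31 PM = 4 h 49 min
Fri: 8:55 AM–6:57 PM = 10 h 2 min
Sat: 8:12 AM–12:32 PM = 4 h 20 min
Tue reg 8 h 0 min / OT 1 h 26 min; Wed reg 8 h 0 min / OT 3 h 32 min; Thu reg 4 h 49 min / OT 0 h 0 min; Fri reg 8 h 0 min / OT 2 h 2 min; Sat reg 4 h 20 min / OT 0 h 0 min.
Totals: regular 33 h 9 min, overtime 7 h 0 min.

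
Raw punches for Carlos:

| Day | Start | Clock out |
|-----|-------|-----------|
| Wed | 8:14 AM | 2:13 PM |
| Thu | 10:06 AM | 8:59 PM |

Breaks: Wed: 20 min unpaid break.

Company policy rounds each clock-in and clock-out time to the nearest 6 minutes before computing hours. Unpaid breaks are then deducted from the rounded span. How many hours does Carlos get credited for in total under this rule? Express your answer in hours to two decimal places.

16.57 hours

Wed: in 8:14 AM→8:12 AM, out 2:13 PM→2:12 PM; 6 h 0 min − 20 min = 5 h 40 min
Thu: in 10:06 AM→10:06 AM, out 8:59 PM→9:00 PM; 10 h 54 min
Total credited: 16 h 34 min.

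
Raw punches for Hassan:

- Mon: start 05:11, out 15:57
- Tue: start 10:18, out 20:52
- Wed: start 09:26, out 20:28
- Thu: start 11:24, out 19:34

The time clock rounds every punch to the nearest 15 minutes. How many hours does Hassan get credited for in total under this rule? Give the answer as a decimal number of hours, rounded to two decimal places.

40.25 hours

Mon: in 05:11→05:15, out 15:57→16:00; 10 h 45 min
Tue: in 10:18→10:15, out 20:52→20:45; 10 h 30 min
Wed: in 09:26→09:30, out 20:28→20:30; 11 h 0 min
Thu: in 11:24→11:30, out 19:34→19:30; 8 h 0 min
Total credited: 40 h 15 min.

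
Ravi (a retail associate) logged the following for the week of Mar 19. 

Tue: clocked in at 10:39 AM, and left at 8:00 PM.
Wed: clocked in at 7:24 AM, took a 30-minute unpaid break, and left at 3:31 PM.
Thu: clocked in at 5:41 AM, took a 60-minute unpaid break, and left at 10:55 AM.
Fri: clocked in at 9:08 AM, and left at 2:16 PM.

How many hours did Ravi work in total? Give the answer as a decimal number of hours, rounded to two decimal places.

Tue: 10:39 AM–8:00 PM = 9 h 21 min
Wed: 7:24 AM–3:31 PM = 8 h 7 min; less 30 min break → 7 h 37 min
Thu: 5:41 AM–10:55 AM = 5 h 14 min; less 60 min break → 4 h 14 min
Fri: 9:08 AM–2:16 PM = 5 h 8 min
Total: 9 h 21 min + 7 h 37 min + 4 h 14 min + 5 h 8 min = 26 h 20 min.

26.33 hours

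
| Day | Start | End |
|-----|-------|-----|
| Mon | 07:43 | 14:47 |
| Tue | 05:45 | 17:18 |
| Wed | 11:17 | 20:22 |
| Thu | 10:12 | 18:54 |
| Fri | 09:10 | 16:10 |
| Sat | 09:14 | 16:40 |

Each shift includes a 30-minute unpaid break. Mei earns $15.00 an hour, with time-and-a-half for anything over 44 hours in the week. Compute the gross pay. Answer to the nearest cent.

Mon: 07:43–14:47 = 7 h 4 min; less 30 min break → 6 h 34 min
Tue: 05:45–17:18 = 11 h 33 min; less 30 min break → 11 h 3 min
Wed: 11:17–20:22 = 9 h 5 min; less 30 min break → 8 h 35 min
Thu: 10:12–18:54 = 8 h 42 min; less 30 min break → 8 h 12 min
Fri: 09:10–16:10 = 7 h 0 min; less 30 min break → 6 h 30 min
Sat: 09:14–16:40 = 7 h 26 min; less 30 min break → 6 h 56 min
Total worked: 47 h 50 min = 2870 min.
Regular 44 h 0 min = 2640 min at $15.00/h; overtime 3 h 50 min = 230 min at $22.50/h.
Pay = (2640 × $15.00 + 230 × $22.50) ÷ 60 = $746.25.

$746.25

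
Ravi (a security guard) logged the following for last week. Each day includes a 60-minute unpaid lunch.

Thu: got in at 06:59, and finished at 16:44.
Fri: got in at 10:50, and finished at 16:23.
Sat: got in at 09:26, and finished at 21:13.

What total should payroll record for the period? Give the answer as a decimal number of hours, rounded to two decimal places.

Thu: 06:59–16:44 = 9 h 45 min; less 60 min break → 8 h 45 min
Fri: 10:50–16:23 = 5 h 33 min; less 60 min break → 4 h 33 min
Sat: 09:26–21:13 = 11 h 47 min; less 60 min break → 10 h 47 min
Total: 8 h 45 min + 4 h 33 min + 10 h 47 min = 24 h 5 min.

24.08 hours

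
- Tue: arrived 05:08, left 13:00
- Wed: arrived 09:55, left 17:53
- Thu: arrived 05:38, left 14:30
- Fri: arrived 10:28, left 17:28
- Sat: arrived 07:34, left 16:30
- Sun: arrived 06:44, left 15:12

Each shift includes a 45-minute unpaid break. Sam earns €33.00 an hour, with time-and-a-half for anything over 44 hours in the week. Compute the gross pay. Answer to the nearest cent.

Tue: 05:08–13:00 = 7 h 52 min; less 45 min break → 7 h 7 min
Wed: 09:55–17:53 = 7 h 58 min; less 45 min break → 7 h 13 min
Thu: 05:38–14:30 = 8 h 52 min; less 45 min break → 8 h 7 min
Fri: 10:28–17:28 = 7 h 0 min; less 45 min break → 6 h 15 min
Sat: 07:34–16:30 = 8 h 56 min; less 45 min break → 8 h 11 min
Sun: 06:44–15:12 = 8 h 28 min; less 45 min break → 7 h 43 min
Total worked: 44 h 36 min = 2676 min.
Regular 44 h 0 min = 2640 min at €33.00/h; overtime 0 h 36 min = 36 min at €49.50/h.
Pay = (2640 × €33.00 + 36 × €49.50) ÷ 60 = €1481.70.

€1481.70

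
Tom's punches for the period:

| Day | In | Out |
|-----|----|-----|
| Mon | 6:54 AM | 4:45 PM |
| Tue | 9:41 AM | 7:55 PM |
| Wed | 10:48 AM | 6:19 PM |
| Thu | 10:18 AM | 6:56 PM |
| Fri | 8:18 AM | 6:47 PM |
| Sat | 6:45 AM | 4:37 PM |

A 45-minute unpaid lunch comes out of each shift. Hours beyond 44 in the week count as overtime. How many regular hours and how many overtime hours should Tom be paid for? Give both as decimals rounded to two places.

Regular 44.00 hours, overtime 8.08 hours

Mon: 6:54 AM–4:45 PM = 9 h 51 min; less 45 min break → 9 h 6 min
Tue: 9:41 AM–7:55 PM = 10 h 14 min; less 45 min break → 9 h 29 min
Wed: 10:48 AM–6:19 PM = 7 h 31 min; less 45 min break → 6 h 46 min
Thu: 10:18 AM–6:56 PM = 8 h 38 min; less 45 min break → 7 h 53 min
Fri: 8:18 AM–6:47 PM = 10 h 29 min; less 45 min break → 9 h 44 min
Sat: 6:45 AM–4:37 PM = 9 h 52 min; less 45 min break → 9 h 7 min
Total worked: 52 h 5 min = 52.08 h.
Threshold 44 h → overtime 8 h 5 min, regular 44 h 0 min.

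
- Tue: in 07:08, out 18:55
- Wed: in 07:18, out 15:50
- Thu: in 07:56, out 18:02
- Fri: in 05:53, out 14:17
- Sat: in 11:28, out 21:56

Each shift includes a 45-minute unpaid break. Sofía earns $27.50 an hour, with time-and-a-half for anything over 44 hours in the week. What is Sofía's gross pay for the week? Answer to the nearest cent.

$1273.25

Tue: 07:08–18:55 = 11 h 47 min; less 45 min break → 11 h 2 min
Wed: 07:18–15:50 = 8 h 32 min; less 45 min break → 7 h 47 min
Thu: 07:56–18:02 = 10 h 6 min; less 45 min break → 9 h 21 min
Fri: 05:53–14:17 = 8 h 24 min; less 45 min break → 7 h 39 min
Sat: 11:28–21:56 = 10 h 28 min; less 45 min break → 9 h 43 min
Total worked: 45 h 32 min = 2732 min.
Regular 44 h 0 min = 2640 min at $27.50/h; overtime 1 h 32 min = 92 min at $41.25/h.
Pay = (2640 × $27.50 + 92 × $41.25) ÷ 60 = $1273.25.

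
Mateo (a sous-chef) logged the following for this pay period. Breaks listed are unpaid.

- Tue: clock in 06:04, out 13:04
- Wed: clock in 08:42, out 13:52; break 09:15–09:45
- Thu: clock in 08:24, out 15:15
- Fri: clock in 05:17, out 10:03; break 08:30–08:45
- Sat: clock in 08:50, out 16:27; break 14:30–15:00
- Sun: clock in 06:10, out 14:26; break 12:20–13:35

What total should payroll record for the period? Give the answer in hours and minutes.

37 h 10 min

Tue: 06:04–13:04 = 7 h 0 min
Wed: 08:42–13:52 = 5 h 10 min; less 30 min break → 4 h 40 min
Thu: 08:24–15:15 = 6 h 51 min
Fri: 05:17–10:03 = 4 h 46 min; less 15 min break → 4 h 31 min
Sat: 08:50–16:27 = 7 h 37 min; less 30 min break → 7 h 7 min
Sun: 06:10–14:26 = 8 h 16 min; less 75 min break → 7 h 1 min
Total: 7 h 0 min + 4 h 40 min + 6 h 51 min + 4 h 31 min + 7 h 7 min + 7 h 1 min = 37 h 10 min.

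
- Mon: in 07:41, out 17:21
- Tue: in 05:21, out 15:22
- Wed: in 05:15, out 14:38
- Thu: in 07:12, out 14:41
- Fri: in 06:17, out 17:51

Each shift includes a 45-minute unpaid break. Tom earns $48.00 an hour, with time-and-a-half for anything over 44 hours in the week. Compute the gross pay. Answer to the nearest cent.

$2138.40

Mon: 07:41–17:21 = 9 h 40 min; less 45 min break → 8 h 55 min
Tue: 05:21–15:22 = 10 h 1 min; less 45 min break → 9 h 16 min
Wed: 05:15–14:38 = 9 h 23 min; less 45 min break → 8 h 38 min
Thu: 07:12–14:41 = 7 h 29 min; less 45 min break → 6 h 44 min
Fri: 06:17–17:51 = 11 h 34 min; less 45 min break → 10 h 49 min
Total worked: 44 h 22 min = 2662 min.
Regular 44 h 0 min = 2640 min at $48.00/h; overtime 0 h 22 min = 22 min at $72.00/h.
Pay = (2640 × $48.00 + 22 × $72.00) ÷ 60 = $2138.40.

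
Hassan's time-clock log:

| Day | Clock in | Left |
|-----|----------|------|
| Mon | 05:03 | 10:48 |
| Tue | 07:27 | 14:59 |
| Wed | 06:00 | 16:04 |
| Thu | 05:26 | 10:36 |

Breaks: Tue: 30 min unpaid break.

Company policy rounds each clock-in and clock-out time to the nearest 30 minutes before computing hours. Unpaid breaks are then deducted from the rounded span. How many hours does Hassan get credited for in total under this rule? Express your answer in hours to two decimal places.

Mon: in 05:03→05:00, out 10:48→11:00; 6 h 0 min
Tue: in 07:27→07:30, out 14:59→15:00; 7 h 30 min − 30 min = 7 h 0 min
Wed: in 06:00→06:00, out 16:04→16:00; 10 h 0 min
Thu: in 05:26→05:30, out 10:36→10:30; 5 h 0 min
Total credited: 28 h 0 min.

28.00 hours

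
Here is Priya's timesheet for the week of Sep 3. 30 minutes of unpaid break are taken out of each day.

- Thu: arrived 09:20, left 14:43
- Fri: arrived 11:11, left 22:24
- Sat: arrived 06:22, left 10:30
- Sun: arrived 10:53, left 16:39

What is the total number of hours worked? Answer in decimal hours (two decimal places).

24.50 hours

Thu: 09:20–14:43 = 5 h 23 min; less 30 min break → 4 h 53 min
Fri: 11:11–22:24 = 11 h 13 min; less 30 min break → 10 h 43 min
Sat: 06:22–10:30 = 4 h 8 min; less 30 min break → 3 h 38 min
Sun: 10:53–16:39 = 5 h 46 min; less 30 min break → 5 h 16 min
Total: 4 h 53 min + 10 h 43 min + 3 h 38 min + 5 h 16 min = 24 h 30 min.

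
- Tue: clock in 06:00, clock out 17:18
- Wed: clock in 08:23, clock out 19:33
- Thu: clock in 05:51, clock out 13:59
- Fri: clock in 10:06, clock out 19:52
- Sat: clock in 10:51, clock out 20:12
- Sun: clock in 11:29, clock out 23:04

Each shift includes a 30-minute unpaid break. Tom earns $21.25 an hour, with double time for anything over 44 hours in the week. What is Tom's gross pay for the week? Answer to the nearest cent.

$1542.75

Tue: 06:00–17:18 = 11 h 18 min; less 30 min break → 10 h 48 min
Wed: 08:23–19:33 = 11 h 10 min; less 30 min break → 10 h 40 min
Thu: 05:51–13:59 = 8 h 8 min; less 30 min break → 7 h 38 min
Fri: 10:06–19:52 = 9 h 46 min; less 30 min break → 9 h 16 min
Sat: 10:51–20:12 = 9 h 21 min; less 30 min break → 8 h 51 min
Sun: 11:29–23:04 = 11 h 35 min; less 30 min break → 11 h 5 min
Total worked: 58 h 18 min = 3498 min.
Regular 44 h 0 min = 2640 min at $21.25/h; overtime 14 h 18 min = 858 min at $42.50/h.
Pay = (2640 × $21.25 + 858 × $42.50) ÷ 60 = $1542.75.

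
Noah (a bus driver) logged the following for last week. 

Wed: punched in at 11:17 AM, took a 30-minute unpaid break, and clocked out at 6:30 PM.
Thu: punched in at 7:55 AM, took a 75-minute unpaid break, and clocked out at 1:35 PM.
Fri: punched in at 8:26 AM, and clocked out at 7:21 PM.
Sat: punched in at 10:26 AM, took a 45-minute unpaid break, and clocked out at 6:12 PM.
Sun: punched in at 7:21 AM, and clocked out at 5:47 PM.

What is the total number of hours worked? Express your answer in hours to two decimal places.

Wed: 11:17 AM–6:30 PM = 7 h 13 min; less 30 min break → 6 h 43 min
Thu: 7:55 AM–1:35 PM = 5 h 40 min; less 75 min break → 4 h 25 min
Fri: 8:26 AM–7:21 PM = 10 h 55 min
Sat: 10:26 AM–6:12 PM = 7 h 46 min; less 45 min break → 7 h 1 min
Sun: 7:21 AM–5:47 PM = 10 h 26 min
Total: 6 h 43 min + 4 h 25 min + 10 h 55 min + 7 h 1 min + 10 h 26 min = 39 h 30 min.

39.50 hours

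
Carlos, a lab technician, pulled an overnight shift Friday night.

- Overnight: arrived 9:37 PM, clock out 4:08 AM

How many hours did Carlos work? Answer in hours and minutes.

6 h 31 min

Overnight: 9:37 PM → midnight = 2 h 23 min; midnight → 4:08 AM = 4 h 8 min; span 6 h 31 min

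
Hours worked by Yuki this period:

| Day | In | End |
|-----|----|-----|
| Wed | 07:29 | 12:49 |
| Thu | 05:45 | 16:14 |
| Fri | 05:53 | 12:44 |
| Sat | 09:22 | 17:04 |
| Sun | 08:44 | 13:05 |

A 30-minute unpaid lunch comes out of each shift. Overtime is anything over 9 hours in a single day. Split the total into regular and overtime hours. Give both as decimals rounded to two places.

Regular 31.23 hours, overtime 0.98 hours

Wed: 07:29–12:49 = 5 h 20 min; less 30 min break → 4 h 50 min
Thu: 05:45–16:14 = 10 h 29 min; less 30 min break → 9 h 59 min
Fri: 05:53–12:44 = 6 h 51 min; less 30 min break → 6 h 21 min
Sat: 09:22–17:04 = 7 h 42 min; less 30 min break → 7 h 12 min
Sun: 08:44–13:05 = 4 h 21 min; less 30 min break → 3 h 51 min
Wed reg 4 h 50 min / OT 0 h 0 min; Thu reg 9 h 0 min / OT 0 h 59 min; Fri reg 6 h 21 min / OT 0 h 0 min; Sat reg 7 h 12 min / OT 0 h 0 min; Sun reg 3 h 51 min / OT 0 h 0 min.
Totals: regular 31 h 14 min, overtime 0 h 59 min.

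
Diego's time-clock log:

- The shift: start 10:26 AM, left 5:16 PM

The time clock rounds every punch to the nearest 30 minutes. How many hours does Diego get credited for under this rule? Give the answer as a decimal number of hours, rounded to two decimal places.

The shift: in 10:26 AM→10:30 AM, out 5:16 PM→5:30 PM; 7 h 0 min

7.00 hours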